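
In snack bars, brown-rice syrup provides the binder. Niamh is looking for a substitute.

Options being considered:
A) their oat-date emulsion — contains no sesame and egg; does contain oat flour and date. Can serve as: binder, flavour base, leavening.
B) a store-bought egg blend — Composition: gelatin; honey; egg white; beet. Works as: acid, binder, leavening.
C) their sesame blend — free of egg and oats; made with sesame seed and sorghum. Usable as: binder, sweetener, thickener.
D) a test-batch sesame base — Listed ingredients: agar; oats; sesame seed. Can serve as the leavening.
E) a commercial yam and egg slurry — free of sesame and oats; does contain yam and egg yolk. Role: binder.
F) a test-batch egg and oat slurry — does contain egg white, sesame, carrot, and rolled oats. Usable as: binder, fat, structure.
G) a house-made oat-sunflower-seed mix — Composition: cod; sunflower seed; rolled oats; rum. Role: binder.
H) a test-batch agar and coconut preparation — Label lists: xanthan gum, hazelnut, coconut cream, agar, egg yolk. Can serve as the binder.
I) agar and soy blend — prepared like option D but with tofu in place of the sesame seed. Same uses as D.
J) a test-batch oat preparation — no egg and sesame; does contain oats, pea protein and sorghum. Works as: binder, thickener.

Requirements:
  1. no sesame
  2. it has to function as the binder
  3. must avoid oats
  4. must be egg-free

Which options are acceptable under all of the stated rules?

A: has oat flour, so not oat-free — no
B: has egg white, so not egg-free — reject
C: has sesame seed, so not sesame-free — reject
D: not usable as a binder; has oats, so not oat-free (and 1 more) — no
E: has egg yolk, so not egg-free — out
F: has rolled oats, so not oat-free; has egg white, so not egg-free (and 1 more) — no
G: has rolled oats, so not oat-free — out
H: has egg yolk, so not egg-free — no
I: not usable as a binder; has oats, so not oat-free — no
J: has oats, so not oat-free — reject

none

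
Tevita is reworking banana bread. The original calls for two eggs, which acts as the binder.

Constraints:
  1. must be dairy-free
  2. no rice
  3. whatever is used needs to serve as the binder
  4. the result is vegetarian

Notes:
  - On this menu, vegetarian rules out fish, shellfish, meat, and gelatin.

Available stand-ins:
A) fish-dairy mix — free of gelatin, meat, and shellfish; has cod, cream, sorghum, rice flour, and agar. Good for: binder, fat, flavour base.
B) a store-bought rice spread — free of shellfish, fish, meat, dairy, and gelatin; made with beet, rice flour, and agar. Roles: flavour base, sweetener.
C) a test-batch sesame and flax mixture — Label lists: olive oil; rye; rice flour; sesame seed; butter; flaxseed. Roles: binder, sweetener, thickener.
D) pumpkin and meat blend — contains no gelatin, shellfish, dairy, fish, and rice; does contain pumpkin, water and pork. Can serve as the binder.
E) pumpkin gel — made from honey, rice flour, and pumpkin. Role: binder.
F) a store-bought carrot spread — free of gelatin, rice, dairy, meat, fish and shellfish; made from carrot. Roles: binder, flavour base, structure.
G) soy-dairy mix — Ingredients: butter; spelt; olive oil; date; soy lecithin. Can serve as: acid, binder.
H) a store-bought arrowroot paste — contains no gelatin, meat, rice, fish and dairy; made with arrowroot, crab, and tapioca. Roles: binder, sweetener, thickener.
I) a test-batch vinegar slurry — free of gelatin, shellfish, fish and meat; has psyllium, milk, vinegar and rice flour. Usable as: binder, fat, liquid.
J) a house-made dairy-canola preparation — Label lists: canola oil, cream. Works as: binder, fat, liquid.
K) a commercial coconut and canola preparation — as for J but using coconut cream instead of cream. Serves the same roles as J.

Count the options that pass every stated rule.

A: has cod, so not vegetarian; has rice flour, so not rice-free (and 1 more) — reject
B: not usable as a binder; has rice flour, so not rice-free — reject
C: has rice flour, so not rice-free; has butter, so not dairy-free — no
D: has pork, so not vegetarian — no
E: has rice flour, so not rice-free — no
F: works as a binder, vegetarian, no dairy — OK
G: has butter, so not dairy-free — no
H: has crab, so not vegetarian — out
I: has rice flour, so not rice-free; has milk, so not dairy-free — reject
J: has cream, so not dairy-free — reject
K: no dairy, vegetarian — OK

2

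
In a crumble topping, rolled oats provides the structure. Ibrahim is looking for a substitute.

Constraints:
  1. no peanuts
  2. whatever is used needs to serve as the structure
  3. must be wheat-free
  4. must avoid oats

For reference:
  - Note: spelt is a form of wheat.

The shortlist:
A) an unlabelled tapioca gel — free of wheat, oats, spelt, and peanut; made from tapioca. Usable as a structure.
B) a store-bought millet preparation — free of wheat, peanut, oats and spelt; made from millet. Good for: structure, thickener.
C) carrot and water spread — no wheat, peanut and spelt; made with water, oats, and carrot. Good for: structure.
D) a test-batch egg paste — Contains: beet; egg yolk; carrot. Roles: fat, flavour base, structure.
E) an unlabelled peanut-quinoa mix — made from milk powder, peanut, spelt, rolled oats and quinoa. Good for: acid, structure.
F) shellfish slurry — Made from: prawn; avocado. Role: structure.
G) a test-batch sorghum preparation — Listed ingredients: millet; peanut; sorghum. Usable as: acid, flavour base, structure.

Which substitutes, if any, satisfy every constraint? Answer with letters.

A: works as a structure, no oats, no peanut — keep
B: every rule checks out — OK
C: has oats, so not oat-free — no
D: no oats, no peanut — valid
E: has rolled oats, so not oat-free; has spelt, so not wheat-free (and 1 more) — no
F: nothing on the exclusion list — keep
G: has peanut, so not peanut-free — out

A, B, D, F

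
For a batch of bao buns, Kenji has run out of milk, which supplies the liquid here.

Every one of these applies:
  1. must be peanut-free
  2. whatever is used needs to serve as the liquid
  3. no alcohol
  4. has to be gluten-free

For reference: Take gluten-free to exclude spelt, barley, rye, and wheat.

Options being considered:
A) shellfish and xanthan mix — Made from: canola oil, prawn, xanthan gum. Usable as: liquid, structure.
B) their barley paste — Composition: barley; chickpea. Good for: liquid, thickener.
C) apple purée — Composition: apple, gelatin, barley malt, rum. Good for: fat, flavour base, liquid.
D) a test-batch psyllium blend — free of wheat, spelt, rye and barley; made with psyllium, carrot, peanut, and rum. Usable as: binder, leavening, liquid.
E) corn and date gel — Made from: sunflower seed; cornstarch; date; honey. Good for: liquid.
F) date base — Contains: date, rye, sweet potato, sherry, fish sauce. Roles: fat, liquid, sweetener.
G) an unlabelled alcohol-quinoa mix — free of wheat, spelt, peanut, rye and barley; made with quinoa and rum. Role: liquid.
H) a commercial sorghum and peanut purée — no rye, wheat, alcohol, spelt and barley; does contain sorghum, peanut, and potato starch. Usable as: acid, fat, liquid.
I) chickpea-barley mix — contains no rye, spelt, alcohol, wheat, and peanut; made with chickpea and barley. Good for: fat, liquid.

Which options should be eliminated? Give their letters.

A: nothing on the exclusion list — valid
B: has barley, so not gluten-free — reject
C: has barley malt, so not gluten-free; has rum, so not alcohol-free — no
D: has rum, so not alcohol-free; has peanut, so not peanut-free — reject
E: cornstarch and honey etc. — none of it excluded — OK
F: has rye, so not gluten-free; has sherry, so not alcohol-free — no
G: has rum, so not alcohol-free — no
H: has peanut, so not peanut-free — reject
I: has barley, so not gluten-free — no

B, C, D, F, G, H, I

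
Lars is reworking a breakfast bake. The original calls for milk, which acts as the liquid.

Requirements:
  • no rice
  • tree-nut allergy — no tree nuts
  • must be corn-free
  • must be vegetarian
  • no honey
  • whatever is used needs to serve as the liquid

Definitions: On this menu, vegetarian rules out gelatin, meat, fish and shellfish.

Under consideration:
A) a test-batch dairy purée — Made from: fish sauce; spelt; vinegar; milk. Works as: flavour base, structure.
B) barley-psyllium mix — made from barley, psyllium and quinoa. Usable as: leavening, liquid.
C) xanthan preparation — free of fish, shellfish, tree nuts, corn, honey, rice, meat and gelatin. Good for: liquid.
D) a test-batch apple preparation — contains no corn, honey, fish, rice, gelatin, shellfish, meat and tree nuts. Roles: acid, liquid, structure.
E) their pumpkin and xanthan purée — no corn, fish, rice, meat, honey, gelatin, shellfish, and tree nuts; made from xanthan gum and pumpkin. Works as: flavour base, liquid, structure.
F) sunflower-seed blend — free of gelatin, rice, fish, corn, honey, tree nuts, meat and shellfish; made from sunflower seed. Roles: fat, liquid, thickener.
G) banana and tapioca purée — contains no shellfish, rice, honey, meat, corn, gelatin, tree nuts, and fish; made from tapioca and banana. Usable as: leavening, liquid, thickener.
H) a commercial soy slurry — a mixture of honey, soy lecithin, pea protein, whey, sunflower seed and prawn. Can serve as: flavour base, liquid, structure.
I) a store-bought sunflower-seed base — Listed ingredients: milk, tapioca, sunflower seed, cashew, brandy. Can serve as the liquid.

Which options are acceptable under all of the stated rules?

B, C, D, E, F, G

A: not usable as a liquid; has fish sauce, so not vegetarian — out
B: all constraints satisfied — keep
C: nothing on the exclusion list — valid
D: works as a liquid, vegetarian, no tree nuts — OK
E: no rice, no honey — valid
F: works as a liquid, vegetarian, no corn — OK
G: all constraints satisfied — OK
H: has prawn, so not vegetarian; has honey, so not honey-free — no
I: has cashew, so not tree-nut-free — out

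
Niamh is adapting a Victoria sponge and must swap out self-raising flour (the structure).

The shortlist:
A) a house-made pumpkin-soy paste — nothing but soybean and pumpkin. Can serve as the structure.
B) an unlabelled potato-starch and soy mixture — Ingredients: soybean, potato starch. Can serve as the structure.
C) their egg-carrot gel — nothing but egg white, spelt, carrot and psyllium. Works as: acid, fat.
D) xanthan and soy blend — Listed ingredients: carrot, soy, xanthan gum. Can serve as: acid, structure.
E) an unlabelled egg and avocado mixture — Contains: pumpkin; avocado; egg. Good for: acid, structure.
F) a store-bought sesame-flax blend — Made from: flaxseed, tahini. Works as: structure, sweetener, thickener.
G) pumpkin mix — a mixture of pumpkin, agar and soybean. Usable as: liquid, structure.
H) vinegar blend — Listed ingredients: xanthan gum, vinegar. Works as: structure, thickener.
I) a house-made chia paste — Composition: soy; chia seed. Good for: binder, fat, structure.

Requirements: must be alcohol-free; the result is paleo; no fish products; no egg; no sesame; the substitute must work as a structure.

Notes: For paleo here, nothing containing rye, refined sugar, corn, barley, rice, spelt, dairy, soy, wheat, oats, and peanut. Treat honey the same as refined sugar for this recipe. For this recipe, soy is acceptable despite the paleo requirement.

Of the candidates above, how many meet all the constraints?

6

A: soy is permitted under the paleo carve-out; nothing else excluded — OK
B: soy is permitted under the paleo carve-out; nothing else excluded — OK
C: not usable as a structure; has spelt, so not paleo (and 1 more) — no
D: soy is permitted under the paleo carve-out; nothing else excluded — valid
E: has egg, so not egg-free — reject
F: has tahini, so not sesame-free — reject
G: soy is permitted under the paleo carve-out; nothing else excluded — valid
H: only xanthan gum and vinegar; none excluded — valid
I: soy is permitted under the paleo carve-out; nothing else excluded — keep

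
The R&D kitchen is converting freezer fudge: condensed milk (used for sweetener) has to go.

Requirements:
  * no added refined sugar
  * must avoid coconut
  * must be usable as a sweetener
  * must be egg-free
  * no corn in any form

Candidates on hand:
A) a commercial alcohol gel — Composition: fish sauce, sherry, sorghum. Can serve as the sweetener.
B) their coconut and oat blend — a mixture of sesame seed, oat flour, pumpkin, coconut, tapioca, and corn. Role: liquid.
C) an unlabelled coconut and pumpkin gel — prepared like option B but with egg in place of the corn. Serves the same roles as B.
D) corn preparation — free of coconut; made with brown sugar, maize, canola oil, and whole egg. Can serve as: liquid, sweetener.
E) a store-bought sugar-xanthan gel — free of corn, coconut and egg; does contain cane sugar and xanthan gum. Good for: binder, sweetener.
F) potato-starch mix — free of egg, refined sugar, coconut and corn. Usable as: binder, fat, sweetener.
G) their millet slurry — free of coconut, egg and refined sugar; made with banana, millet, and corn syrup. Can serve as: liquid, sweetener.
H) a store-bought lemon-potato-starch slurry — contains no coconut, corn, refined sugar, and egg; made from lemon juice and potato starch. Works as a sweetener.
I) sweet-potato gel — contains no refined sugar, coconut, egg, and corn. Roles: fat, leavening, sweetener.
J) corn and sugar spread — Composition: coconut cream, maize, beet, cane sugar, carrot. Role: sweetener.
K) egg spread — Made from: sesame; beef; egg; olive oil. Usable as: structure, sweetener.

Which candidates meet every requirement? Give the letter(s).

A, F, H, I

A: every rule checks out — OK
B: not usable as a sweetener; has corn, so not corn-free (and 1 more) — no
C: not usable as a sweetener; has coconut, so not coconut-free (and 1 more) — reject
D: has maize, so not corn-free; has whole egg, so not egg-free (and 1 more) — out
E: has cane sugar, so not no-added-sugar — reject
F: all constraints satisfied — keep
G: has corn syrup, so not corn-free — reject
H: no coconut, no egg — OK
I: works as a sweetener, no egg, no coconut — keep
J: has maize, so not corn-free; has coconut cream, so not coconut-free (and 1 more) — reject
K: has egg, so not egg-free — out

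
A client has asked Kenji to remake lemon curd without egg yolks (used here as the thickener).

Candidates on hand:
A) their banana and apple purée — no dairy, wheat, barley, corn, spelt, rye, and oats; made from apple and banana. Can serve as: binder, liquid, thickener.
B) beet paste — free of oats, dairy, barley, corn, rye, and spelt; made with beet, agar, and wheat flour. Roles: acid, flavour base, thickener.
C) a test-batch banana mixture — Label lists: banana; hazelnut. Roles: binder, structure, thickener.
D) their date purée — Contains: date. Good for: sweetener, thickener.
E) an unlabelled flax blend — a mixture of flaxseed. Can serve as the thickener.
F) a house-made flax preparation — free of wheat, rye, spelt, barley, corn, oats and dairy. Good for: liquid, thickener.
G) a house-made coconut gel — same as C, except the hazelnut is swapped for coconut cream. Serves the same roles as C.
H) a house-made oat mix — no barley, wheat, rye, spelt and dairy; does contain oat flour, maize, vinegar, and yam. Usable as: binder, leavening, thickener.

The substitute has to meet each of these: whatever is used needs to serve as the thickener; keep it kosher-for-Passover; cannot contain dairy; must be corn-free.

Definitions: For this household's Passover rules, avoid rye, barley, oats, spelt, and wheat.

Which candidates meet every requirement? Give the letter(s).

A: nothing on the exclusion list — valid
B: has wheat flour, so not kosher-for-Passover — reject
C: only hazelnut and banana; none excluded — keep
D: nothing on the exclusion list — keep
E: only flaxseed; none excluded — valid
F: all constraints satisfied — OK
G: every rule checks out — OK
H: has oat flour, so not kosher-for-Passover; has maize, so not corn-free — out

A, C, D, E, F, G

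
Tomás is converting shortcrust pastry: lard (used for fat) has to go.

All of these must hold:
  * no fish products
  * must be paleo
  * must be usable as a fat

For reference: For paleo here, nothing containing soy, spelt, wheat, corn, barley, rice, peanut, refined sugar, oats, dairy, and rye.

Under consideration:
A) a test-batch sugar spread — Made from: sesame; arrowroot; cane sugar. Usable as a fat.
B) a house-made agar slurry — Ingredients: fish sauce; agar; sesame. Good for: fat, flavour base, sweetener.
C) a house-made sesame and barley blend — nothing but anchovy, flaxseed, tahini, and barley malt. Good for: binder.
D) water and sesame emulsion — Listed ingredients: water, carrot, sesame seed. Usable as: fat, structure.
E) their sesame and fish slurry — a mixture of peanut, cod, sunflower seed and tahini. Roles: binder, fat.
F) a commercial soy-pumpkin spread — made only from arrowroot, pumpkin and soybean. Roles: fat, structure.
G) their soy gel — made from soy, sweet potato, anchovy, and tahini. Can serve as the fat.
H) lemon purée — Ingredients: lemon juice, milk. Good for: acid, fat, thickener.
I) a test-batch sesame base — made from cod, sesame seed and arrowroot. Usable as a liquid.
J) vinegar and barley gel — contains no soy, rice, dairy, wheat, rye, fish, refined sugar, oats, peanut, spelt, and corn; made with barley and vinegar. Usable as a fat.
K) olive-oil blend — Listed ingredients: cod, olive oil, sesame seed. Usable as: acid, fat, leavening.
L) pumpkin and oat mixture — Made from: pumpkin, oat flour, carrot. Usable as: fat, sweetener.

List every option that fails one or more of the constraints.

A, B, C, E, F, G, H, I, J, K, L

A: has cane sugar, so not paleo — no
B: has fish sauce, so not fish-free — out
C: not usable as a fat; has barley malt, so not paleo (and 1 more) — reject
D: no fish, paleo — valid
E: has peanut, so not paleo; has cod, so not fish-free — no
F: has soybean, so not paleo — no
G: has soy, so not paleo; has anchovy, so not fish-free — out
H: has milk, so not paleo — reject
I: not usable as a fat; has cod, so not fish-free — out
J: has barley, so not paleo — no
K: has cod, so not fish-free — no
L: has oat flour, so not paleo — out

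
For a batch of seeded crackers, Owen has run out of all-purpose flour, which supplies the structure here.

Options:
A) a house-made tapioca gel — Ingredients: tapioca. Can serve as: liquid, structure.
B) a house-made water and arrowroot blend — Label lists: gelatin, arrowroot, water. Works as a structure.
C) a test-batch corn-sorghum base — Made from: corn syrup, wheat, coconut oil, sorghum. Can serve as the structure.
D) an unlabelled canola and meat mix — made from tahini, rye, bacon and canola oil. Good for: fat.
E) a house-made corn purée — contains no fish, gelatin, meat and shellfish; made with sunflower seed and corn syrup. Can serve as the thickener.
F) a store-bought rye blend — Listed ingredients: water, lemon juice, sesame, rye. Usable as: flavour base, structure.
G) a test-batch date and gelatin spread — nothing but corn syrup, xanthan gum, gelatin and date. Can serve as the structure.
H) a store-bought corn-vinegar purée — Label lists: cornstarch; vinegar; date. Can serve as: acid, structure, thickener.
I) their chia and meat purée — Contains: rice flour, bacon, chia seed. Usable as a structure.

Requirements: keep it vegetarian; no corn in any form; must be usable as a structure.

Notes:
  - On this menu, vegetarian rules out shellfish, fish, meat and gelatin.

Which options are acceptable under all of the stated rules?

A, F

A: all constraints satisfied — valid
B: has gelatin, so not vegetarian — out
C: has corn syrup, so not corn-free — out
D: not usable as a structure; has bacon, so not vegetarian — out
E: not usable as a structure; has corn syrup, so not corn-free — out
F: every rule checks out — valid
G: has gelatin, so not vegetarian; has corn syrup, so not corn-free — reject
H: has cornstarch, so not corn-free — reject
I: has bacon, so not vegetarian — no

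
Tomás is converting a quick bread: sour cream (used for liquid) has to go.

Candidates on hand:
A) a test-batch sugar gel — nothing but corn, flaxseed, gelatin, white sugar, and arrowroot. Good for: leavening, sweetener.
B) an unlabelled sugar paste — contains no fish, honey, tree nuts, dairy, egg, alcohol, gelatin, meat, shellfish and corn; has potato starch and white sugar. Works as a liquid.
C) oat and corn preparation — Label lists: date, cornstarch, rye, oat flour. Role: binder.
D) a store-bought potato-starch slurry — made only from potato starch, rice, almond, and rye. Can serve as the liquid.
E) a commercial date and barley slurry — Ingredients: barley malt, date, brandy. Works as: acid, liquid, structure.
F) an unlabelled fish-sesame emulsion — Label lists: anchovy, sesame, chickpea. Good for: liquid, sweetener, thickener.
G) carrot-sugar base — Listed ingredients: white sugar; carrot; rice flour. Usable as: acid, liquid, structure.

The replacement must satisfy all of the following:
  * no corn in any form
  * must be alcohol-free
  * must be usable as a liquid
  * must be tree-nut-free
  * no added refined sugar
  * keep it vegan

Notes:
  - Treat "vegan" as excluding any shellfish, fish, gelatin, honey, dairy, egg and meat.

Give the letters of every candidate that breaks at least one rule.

A, B, C, D, E, F, G

A: not usable as a liquid; has gelatin, so not vegan (and 2 more) — no
B: has white sugar, so not no-added-sugar — no
C: not usable as a liquid; has cornstarch, so not corn-free — reject
D: has almond, so not tree-nut-free — no
E: has brandy, so not alcohol-free — reject
F: has anchovy, so not vegan — reject
G: has white sugar, so not no-added-sugar — reject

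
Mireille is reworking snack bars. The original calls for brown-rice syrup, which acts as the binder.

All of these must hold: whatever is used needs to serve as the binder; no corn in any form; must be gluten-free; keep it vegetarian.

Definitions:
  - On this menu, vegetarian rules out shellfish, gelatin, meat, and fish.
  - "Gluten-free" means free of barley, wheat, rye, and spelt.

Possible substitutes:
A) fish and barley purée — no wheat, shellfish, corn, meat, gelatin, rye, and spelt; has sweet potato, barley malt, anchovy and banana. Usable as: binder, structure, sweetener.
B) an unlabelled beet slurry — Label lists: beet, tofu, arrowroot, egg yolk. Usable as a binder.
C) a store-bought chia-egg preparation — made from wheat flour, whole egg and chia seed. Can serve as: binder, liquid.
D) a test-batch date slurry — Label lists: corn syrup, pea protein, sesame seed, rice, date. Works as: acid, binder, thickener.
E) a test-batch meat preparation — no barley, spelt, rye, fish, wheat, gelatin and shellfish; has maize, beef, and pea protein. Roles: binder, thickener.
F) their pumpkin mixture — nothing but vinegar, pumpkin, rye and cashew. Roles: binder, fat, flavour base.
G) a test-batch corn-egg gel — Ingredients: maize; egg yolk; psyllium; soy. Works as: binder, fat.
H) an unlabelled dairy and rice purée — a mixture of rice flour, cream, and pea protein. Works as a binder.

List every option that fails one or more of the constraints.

A, C, D, E, F, G

A: has anchovy, so not vegetarian; has barley malt, so not gluten-free — no
B: works as a binder, vegetarian, gluten-free — valid
C: has wheat flour, so not gluten-free — reject
D: has corn syrup, so not corn-free — out
E: has beef, so not vegetarian; has maize, so not corn-free — reject
F: has rye, so not gluten-free — no
G: has maize, so not corn-free — out
H: works as a binder, vegetarian, gluten-free — OK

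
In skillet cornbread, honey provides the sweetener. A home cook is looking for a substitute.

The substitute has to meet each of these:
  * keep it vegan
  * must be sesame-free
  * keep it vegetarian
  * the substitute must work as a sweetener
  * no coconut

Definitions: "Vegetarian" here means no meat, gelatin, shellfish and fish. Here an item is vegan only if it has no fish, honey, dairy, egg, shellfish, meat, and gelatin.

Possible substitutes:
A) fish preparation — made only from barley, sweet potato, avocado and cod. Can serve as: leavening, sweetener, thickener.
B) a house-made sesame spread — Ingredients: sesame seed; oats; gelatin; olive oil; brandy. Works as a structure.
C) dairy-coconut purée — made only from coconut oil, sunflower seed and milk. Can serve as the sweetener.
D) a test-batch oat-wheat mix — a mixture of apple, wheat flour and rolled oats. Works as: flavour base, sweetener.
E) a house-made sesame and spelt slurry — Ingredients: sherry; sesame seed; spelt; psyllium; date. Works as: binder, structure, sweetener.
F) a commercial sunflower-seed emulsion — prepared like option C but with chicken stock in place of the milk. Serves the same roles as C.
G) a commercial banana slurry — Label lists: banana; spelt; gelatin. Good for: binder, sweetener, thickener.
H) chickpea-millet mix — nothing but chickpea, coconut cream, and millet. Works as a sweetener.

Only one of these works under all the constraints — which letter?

A: has cod, so not vegetarian; has cod, so not vegan — no
B: not usable as a sweetener; has gelatin, so not vegetarian (and 2 more) — out
C: has milk, so not vegan; has coconut oil, so not coconut-free — reject
D: works as a sweetener, no coconut, vegetarian — OK
E: has sesame seed, so not sesame-free — out
F: has chicken stock, so not vegetarian; has chicken stock, so not vegan (and 1 more) — out
G: has gelatin, so not vegetarian; has gelatin, so not vegan — reject
H: has coconut cream, so not coconut-free — reject

D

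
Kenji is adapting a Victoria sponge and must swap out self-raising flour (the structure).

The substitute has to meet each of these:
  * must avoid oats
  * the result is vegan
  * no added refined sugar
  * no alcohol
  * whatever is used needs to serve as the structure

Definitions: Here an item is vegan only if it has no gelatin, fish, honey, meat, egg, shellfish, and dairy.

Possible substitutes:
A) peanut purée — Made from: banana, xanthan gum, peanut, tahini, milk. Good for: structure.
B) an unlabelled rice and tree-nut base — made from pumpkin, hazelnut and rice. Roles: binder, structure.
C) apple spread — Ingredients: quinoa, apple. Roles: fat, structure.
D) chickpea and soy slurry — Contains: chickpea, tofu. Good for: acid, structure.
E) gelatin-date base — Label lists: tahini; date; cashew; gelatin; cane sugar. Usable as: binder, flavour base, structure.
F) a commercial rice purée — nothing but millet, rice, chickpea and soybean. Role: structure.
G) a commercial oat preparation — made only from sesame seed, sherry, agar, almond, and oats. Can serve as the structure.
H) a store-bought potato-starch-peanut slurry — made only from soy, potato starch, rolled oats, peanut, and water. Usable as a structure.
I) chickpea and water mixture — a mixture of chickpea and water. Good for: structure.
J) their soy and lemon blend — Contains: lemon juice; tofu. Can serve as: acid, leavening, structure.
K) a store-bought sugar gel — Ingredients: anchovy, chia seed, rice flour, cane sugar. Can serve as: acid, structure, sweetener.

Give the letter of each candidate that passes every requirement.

B, C, D, F, I, J

A: has milk, so not vegan — no
B: no oats, no alcohol — valid
C: no refined sugar, no oats — keep
D: only tofu and chickpea; none excluded — valid
E: has gelatin, so not vegan; has cane sugar, so not no-added-sugar — no
F: works as a structure, vegan, no oats — valid
G: has sherry, so not alcohol-free; has oats, so not oat-free — no
H: has rolled oats, so not oat-free — out
I: only water and chickpea; none excluded — valid
J: nothing on the exclusion list — valid
K: has anchovy, so not vegan; has cane sugar, so not no-added-sugar — out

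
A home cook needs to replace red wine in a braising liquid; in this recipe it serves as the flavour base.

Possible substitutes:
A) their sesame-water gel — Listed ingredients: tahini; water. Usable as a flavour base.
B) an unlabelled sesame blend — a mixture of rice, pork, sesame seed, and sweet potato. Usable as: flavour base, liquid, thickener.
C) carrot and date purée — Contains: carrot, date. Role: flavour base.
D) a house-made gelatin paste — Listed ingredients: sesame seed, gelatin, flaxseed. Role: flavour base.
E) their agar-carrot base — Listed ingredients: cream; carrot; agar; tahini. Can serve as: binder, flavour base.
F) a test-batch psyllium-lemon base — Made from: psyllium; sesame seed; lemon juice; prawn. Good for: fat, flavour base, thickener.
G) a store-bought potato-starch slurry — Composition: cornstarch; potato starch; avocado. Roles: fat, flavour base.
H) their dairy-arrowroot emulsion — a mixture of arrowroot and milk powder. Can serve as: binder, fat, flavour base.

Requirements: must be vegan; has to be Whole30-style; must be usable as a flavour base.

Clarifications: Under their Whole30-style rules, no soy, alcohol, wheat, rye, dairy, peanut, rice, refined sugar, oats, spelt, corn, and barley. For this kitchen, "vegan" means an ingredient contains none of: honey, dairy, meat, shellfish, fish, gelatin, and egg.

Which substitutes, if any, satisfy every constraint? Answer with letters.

A, C

A: only tahini and water; none excluded — keep
B: has rice, so not Whole30-style; has pork, so not vegan — reject
C: works as a flavour base, vegan, Whole30-style — keep
D: has gelatin, so not vegan — no
E: has cream, so not Whole30-style; has cream, so not vegan — no
F: has prawn, so not vegan — no
G: has cornstarch, so not Whole30-style — out
H: has milk powder, so not Whole30-style; has milk powder, so not vegan — no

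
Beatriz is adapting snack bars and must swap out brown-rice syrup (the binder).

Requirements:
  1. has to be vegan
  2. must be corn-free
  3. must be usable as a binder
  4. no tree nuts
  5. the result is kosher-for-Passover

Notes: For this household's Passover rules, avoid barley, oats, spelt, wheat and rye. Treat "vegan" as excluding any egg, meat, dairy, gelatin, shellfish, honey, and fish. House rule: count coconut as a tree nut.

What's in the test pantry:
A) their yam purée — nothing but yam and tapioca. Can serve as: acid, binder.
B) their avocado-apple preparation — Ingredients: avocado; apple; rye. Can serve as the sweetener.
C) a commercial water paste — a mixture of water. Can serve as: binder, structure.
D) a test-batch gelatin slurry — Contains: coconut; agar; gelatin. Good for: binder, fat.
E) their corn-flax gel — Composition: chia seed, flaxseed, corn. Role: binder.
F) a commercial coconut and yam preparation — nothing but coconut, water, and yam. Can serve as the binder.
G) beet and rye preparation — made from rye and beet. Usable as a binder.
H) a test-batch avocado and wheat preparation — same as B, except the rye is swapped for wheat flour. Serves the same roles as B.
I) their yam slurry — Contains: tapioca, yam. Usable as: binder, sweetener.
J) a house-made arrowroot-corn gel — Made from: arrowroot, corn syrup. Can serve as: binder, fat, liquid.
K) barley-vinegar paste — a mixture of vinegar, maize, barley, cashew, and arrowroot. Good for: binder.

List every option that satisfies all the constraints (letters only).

A: all constraints satisfied — keep
B: not usable as a binder; has rye, so not kosher-for-Passover — reject
C: tree-nut-free, kosher-for-Passover — valid
D: has gelatin, so not vegan; has coconut, so not tree-nut-free — out
E: has corn, so not corn-free — no
F: has coconut, so not tree-nut-free — reject
G: has rye, so not kosher-for-Passover — reject
H: not usable as a binder; has wheat flour, so not kosher-for-Passover — reject
I: works as a binder, no corn, tree-nut-free — keep
J: has corn syrup, so not corn-free — no
K: has barley, so not kosher-for-Passover; has maize, so not corn-free (and 1 more) — reject

A, C, I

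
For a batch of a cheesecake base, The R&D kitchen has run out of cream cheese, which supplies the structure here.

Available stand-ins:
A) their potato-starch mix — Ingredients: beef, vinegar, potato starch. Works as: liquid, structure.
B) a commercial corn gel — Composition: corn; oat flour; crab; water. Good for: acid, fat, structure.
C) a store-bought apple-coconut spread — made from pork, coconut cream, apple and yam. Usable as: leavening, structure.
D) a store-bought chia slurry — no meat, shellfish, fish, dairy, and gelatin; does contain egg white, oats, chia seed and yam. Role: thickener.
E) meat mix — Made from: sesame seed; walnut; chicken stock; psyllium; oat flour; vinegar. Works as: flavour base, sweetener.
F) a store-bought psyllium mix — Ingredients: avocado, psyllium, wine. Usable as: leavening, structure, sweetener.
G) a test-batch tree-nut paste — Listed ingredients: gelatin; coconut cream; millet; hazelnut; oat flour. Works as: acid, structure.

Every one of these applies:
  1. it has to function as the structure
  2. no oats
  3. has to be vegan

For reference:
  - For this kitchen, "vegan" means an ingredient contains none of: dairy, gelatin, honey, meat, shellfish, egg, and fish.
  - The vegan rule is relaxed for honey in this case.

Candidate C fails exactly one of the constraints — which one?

usable as a structure: satisfied
vegan: has pork — fails
oat-free: satisfied

vegan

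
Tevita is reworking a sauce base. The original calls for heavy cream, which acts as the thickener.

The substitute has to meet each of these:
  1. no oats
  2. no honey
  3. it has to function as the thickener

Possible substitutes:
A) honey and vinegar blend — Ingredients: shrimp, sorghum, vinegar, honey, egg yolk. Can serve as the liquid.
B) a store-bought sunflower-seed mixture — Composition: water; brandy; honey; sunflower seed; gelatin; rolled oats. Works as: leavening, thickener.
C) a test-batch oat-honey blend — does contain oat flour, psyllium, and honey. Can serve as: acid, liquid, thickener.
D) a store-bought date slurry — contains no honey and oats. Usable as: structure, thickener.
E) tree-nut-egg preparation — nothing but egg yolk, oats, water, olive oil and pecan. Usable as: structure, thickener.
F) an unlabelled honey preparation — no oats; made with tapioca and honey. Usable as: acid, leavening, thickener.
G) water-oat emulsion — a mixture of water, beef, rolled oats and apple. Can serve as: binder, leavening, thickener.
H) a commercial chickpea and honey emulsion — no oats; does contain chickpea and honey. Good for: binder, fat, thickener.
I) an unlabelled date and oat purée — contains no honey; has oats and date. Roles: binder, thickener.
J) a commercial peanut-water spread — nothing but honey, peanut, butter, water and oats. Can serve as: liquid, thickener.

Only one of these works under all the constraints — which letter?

D

A: not usable as a thickener; has honey, so not honey-free — reject
B: has honey, so not honey-free; has rolled oats, so not oat-free — no
C: has honey, so not honey-free; has oat flour, so not oat-free — out
D: all constraints satisfied — keep
E: has oats, so not oat-free — reject
F: has honey, so not honey-free — out
G: has rolled oats, so not oat-free — out
H: has honey, so not honey-free — reject
I: has oats, so not oat-free — reject
J: has honey, so not honey-free; has oats, so not oat-free — out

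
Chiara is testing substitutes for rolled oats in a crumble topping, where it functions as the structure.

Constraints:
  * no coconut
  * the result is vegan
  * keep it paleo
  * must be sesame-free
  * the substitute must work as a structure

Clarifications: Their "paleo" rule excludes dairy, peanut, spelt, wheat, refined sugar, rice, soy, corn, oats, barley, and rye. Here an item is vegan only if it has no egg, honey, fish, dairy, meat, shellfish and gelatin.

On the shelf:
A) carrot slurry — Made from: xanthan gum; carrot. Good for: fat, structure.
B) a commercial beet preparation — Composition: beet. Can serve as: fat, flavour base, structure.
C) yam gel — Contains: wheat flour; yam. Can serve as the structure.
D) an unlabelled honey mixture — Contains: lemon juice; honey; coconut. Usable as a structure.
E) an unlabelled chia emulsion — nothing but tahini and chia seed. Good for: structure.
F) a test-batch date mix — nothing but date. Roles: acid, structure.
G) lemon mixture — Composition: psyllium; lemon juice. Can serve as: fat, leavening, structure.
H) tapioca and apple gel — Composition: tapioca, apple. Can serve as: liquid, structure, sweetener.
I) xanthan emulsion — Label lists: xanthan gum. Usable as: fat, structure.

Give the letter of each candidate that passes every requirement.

A, B, F, G, H, I

A: works as a structure, vegan, paleo — OK
B: works as a structure, no sesame, vegan — valid
C: has wheat flour, so not paleo — out
D: has honey, so not vegan; has coconut, so not coconut-free — out
E: has tahini, so not sesame-free — no
F: all constraints satisfied — keep
G: only lemon juice and psyllium; none excluded — OK
H: all constraints satisfied — valid
I: only xanthan gum; none excluded — valid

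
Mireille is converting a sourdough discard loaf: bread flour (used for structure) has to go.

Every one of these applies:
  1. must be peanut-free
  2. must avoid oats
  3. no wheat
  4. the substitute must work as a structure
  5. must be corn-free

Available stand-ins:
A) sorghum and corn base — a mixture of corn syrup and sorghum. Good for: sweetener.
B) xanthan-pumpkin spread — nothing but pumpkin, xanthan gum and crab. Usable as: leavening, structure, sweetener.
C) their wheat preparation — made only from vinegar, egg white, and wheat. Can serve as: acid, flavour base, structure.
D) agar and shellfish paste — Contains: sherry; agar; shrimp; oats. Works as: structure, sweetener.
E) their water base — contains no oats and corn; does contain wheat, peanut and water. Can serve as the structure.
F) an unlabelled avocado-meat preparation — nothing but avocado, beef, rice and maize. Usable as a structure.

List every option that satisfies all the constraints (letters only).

A: not usable as a structure; has corn syrup, so not corn-free — out
B: works as a structure, no corn, no wheat — keep
C: has wheat, so not wheat-free — reject
D: has oats, so not oat-free — no
E: has wheat, so not wheat-free; has peanut, so not peanut-free — reject
F: has maize, so not corn-free — no

B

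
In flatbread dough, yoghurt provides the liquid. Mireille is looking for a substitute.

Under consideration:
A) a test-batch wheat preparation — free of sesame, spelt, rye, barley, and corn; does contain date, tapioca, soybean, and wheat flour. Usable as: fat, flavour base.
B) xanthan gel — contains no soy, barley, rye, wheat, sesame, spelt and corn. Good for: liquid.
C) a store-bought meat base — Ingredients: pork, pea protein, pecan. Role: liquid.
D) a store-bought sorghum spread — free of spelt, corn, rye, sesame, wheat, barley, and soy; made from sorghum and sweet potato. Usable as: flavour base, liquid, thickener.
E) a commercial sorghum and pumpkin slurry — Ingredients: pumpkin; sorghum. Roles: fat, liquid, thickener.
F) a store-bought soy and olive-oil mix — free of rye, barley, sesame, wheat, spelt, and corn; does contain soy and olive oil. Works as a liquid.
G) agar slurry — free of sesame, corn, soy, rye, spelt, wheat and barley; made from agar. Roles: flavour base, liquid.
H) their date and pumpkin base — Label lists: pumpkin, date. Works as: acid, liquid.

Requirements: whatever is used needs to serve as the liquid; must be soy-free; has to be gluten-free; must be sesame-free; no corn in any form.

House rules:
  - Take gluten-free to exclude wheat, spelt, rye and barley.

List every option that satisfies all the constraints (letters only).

A: not usable as a liquid; has wheat flour, so not gluten-free (and 1 more) — no
B: every rule checks out — valid
C: only pork, pecan, and pea protein; none excluded — OK
D: no soy, gluten-free — keep
E: nothing on the exclusion list — valid
F: has soy, so not soy-free — no
G: no corn, no soy — OK
H: no corn, gluten-free — valid

B, C, D, E, G, H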